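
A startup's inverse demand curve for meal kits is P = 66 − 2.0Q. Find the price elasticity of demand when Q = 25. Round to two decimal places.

-0.32

At Q = 25, P = 66 − 2.0(25) = 16.00.
dP/dQ = −2.0, so dQ/dP = 1/(−2.0) = -0.500.
ε = (dQ/dP)(P/Q) = (-0.500)(16.00/25).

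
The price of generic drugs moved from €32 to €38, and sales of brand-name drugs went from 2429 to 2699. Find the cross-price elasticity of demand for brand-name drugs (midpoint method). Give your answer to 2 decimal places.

ΔQ_x = 2699 − 2429 = 270; ΔP_y = 38 − 32 = 6.
Midpoints: P̄_y = 35.00, Q̄_x = 2564.0.
ε_xy = (ΔQ_x/ΔP_y)(P̄_y/Q̄_x) = (270/6)(35.00/2564.0).

0.61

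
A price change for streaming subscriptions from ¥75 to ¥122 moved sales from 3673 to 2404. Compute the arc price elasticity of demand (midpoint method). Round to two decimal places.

-0.88

ΔQ = 2404 − 3673 = -1269; ΔP = 122 − 75 = 47.
Midpoints: P̄ = 98.50, Q̄ = 3038.5.
ε = (ΔQ/ΔP)(P̄/Q̄) = (-1269/47)(98.50/3038.5).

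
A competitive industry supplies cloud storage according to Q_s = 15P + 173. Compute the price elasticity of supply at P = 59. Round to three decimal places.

At P = 59, Q_s = 1058.
dQ_s/dP = 15.
ε_s = (dQ_s/dP)(P/Q_s) = (15)(59/1058).

0.836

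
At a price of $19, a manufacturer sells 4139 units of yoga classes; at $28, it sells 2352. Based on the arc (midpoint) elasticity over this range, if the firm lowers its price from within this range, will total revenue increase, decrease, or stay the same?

Arc ε = (-1787/9)(23.50/3245.5) ≈ -1.438.
|ε| = 1.44 > 1, so demand is elastic. A price cut therefore raises total revenue.

increase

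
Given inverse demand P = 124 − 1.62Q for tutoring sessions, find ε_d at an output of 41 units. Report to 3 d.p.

At Q = 41, P = 124 − 1.62(41) = 57.58.
dP/dQ = −1.62, so dQ/dP = 1/(−1.62) = -0.617.
ε = (dQ/dP)(P/Q) = (-0.617)(57.58/41).

-0.867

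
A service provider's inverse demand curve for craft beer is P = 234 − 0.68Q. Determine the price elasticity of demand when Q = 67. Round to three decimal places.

-4.136

At Q = 67, P = 234 − 0.68(67) = 188.44.
dP/dQ = −0.68, so dQ/dP = 1/(−0.68) = -1.471.
ε = (dQ/dP)(P/Q) = (-1.471)(188.44/67).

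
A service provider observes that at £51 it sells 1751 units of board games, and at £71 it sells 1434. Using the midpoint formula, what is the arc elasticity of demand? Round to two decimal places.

-0.61

ΔQ = 1434 − 1751 = -317; ΔP = 71 − 51 = 20.
Midpoints: P̄ = 61.00, Q̄ = 1592.5.
ε = (ΔQ/ΔP)(P̄/Q̄) = (-317/20)(61.00/1592.5).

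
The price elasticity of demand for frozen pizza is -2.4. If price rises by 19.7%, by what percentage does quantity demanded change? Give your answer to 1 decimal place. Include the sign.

%ΔQ ≈ ε × %ΔP = (-2.4)(19.7%) = -47.28%.

-47.3%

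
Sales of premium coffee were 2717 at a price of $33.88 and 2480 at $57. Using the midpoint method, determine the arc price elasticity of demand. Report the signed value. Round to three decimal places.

-0.179

ΔQ = 2480 − 2717 = -237; ΔP = 57 − 33.88 = 23.12.
Midpoints: P̄ = 45.44, Q̄ = 2598.5.
ε = (ΔQ/ΔP)(P̄/Q̄) = (-237/23.12)(45.44/2598.5).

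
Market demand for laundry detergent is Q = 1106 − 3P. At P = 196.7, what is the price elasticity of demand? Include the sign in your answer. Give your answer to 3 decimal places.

-1.144

At P = 196.7, Q = 515.900.
dQ/dP = −3.
ε = (dQ/dP)(P/Q) = (-3)(196.7/515.900).
|ε| > 1, so demand is elastic at this price.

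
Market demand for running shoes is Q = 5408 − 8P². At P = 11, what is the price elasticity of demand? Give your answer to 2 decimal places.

At P = 11, Q = 4440.
dQ/dP = −16P = -176.
ε = (dQ/dP)(P/Q) = (-176)(11/4440).
|ε| < 1, so demand is inelastic at this price.

-0.44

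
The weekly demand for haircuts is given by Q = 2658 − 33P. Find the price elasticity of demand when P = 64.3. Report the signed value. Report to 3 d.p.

At P = 64.3, Q = 536.100.
dQ/dP = −33.
ε = (dQ/dP)(P/Q) = (-33)(64.3/536.100).
|ε| > 1, so demand is elastic at this price.

-3.958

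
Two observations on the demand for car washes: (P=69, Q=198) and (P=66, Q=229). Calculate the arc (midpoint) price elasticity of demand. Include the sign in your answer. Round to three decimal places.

ΔQ = 229 − 198 = 31; ΔP = 66 − 69 = -3.
Midpoints: P̄ = 67.50, Q̄ = 213.5.
ε = (ΔQ/ΔP)(P̄/Q̄) = (31/-3)(67.50/213.5).

-3.267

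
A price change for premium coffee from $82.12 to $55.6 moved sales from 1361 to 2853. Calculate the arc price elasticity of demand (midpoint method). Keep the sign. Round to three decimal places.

ΔQ = 2853 − 1361 = 1492; ΔP = 55.6 − 82.12 = -26.52.
Midpoints: P̄ = 68.86, Q̄ = 2107.0.
ε = (ΔQ/ΔP)(P̄/Q̄) = (1492/-26.52)(68.86/2107.0).

-1.839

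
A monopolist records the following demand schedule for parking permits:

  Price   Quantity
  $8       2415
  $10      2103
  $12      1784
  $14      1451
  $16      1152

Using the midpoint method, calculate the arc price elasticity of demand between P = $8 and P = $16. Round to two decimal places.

-1.06

At P = 8, Q = 2415; at P = 16, Q = 1152.
ΔQ = -1263, ΔP = 8. Midpoints: P̄ = 12.00, Q̄ = 1783.5.
ε = (ΔQ/ΔP)(P̄/Q̄) = (-1263/8)(12.00/1783.5).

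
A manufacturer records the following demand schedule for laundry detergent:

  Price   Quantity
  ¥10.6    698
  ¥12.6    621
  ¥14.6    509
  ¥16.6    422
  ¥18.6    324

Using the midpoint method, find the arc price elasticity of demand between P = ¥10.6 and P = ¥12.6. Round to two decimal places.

At P = 10.6, Q = 698; at P = 12.6, Q = 621.
ΔQ = -77, ΔP = 2.0. Midpoints: P̄ = 11.60, Q̄ = 659.5.
ε = (ΔQ/ΔP)(P̄/Q̄) = (-77/2.0)(11.60/659.5).

-0.68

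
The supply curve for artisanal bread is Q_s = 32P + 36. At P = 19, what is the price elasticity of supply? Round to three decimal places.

At P = 19, Q_s = 644.
dQ_s/dP = 32.
ε_s = (dQ_s/dP)(P/Q_s) = (32)(19/644).

0.944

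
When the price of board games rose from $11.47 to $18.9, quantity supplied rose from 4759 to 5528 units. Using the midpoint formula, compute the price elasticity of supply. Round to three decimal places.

0.306

ΔQ = 5528 − 4759 = 769; ΔP = 18.9 − 11.47 = 7.43.
Midpoints: P̄ = 15.18, Q̄ = 5143.5.
ε_s = (ΔQ/ΔP)(P̄/Q̄) = (769/7.43)(15.18/5143.5).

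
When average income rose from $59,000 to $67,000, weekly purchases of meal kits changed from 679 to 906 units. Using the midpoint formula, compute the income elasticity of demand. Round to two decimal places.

ΔQ = 227, ΔI = 8000. Midpoints: Ī = 63,000, Q̄ = 792.5.
ε_I = (ΔQ/ΔI)(Ī/Q̄) = (227/8000)(63000/792.5).
ε_I > 0, so the good is normal.

2.26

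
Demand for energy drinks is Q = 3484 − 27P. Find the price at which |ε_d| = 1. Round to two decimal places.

64.52

For linear demand Q = a − bP, ε = −bP/(a − bP). |ε| = 1 when bP = a − bP, i.e. P = a/(2b).
P = 3484/(2·27) = 3484/54 = 64.5185.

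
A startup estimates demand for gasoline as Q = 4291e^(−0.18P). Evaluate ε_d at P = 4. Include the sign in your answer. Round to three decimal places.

At P = 4, Q = 2088.654.
dQ/dP = −0.18·4291e^(−0.18P) = −0.18Q = -375.958.
ε = (dQ/dP)(P/Q) = (-375.958)(4/2088.654).

-0.720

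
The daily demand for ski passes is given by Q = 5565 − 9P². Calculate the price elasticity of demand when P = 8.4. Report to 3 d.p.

-0.258

At P = 8.4, Q = 4929.960.
dQ/dP = −18P = -151.200.
ε = (dQ/dP)(P/Q) = (-151.200)(8.4/4929.960).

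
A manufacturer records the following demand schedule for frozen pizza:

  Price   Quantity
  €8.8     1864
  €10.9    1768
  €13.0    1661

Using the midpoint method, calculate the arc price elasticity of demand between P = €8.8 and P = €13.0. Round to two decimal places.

-0.30

At P = 8.8, Q = 1864; at P = 13.0, Q = 1661.
ΔQ = -203, ΔP = 4.2. Midpoints: P̄ = 10.90, Q̄ = 1762.5.
ε = (ΔQ/ΔP)(P̄/Q̄) = (-203/4.2)(10.90/1762.5).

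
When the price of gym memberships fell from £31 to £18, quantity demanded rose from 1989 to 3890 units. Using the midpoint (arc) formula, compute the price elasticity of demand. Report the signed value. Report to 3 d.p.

-1.219

ΔQ = 3890 − 1989 = 1901; ΔP = 18 − 31 = -13.
Midpoints: P̄ = 24.50, Q̄ = 2939.5.
ε = (ΔQ/ΔP)(P̄/Q̄) = (1901/-13)(24.50/2939.5).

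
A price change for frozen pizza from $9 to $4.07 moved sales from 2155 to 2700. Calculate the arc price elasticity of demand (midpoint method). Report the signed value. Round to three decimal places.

ΔQ = 2700 − 2155 = 545; ΔP = 4.07 − 9 = -4.93.
Midpoints: P̄ = 6.54, Q̄ = 2427.5.
ε = (ΔQ/ΔP)(P̄/Q̄) = (545/-4.93)(6.54/2427.5).

-0.298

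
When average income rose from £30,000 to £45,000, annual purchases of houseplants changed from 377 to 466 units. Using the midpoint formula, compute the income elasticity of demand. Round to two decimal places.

ΔQ = 89, ΔI = 15000. Midpoints: Ī = 37,500, Q̄ = 421.5.
ε_I = (ΔQ/ΔI)(Ī/Q̄) = (89/15000)(37500/421.5).
ε_I > 0, so the good is normal.

0.53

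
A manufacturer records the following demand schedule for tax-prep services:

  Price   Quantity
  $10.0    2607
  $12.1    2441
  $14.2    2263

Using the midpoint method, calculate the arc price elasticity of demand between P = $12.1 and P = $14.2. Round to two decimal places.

-0.47

At P = 12.1, Q = 2441; at P = 14.2, Q = 2263.
ΔQ = -178, ΔP = 2.1. Midpoints: P̄ = 13.15, Q̄ = 2352.0.
ε = (ΔQ/ΔP)(P̄/Q̄) = (-178/2.1)(13.15/2352.0).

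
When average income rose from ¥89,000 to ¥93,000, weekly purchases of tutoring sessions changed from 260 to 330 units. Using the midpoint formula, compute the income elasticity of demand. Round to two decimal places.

ΔQ = 70, ΔI = 4000. Midpoints: Ī = 91,000, Q̄ = 295.0.
ε_I = (ΔQ/ΔI)(Ī/Q̄) = (70/4000)(91000/295.0).
ε_I > 0, so the good is normal.

5.40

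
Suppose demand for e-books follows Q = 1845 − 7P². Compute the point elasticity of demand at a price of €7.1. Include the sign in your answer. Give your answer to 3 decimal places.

At P = 7.1, Q = 1492.130.
dQ/dP = −14P = -99.400.
ε = (dQ/dP)(P/Q) = (-99.400)(7.1/1492.130).

-0.473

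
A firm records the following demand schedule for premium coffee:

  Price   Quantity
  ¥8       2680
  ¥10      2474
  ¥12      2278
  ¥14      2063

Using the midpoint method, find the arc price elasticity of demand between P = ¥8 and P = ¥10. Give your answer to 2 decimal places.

At P = 8, Q = 2680; at P = 10, Q = 2474.
ΔQ = -206, ΔP = 2. Midpoints: P̄ = 9.00, Q̄ = 2577.0.
ε = (ΔQ/ΔP)(P̄/Q̄) = (-206/2)(9.00/2577.0).

-0.36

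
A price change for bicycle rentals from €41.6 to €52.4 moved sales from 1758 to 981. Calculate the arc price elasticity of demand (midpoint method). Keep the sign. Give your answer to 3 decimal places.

ΔQ = 981 − 1758 = -777; ΔP = 52.4 − 41.6 = 10.8.
Midpoints: P̄ = 47.00, Q̄ = 1369.5.
ε = (ΔQ/ΔP)(P̄/Q̄) = (-777/10.8)(47.00/1369.5).

-2.469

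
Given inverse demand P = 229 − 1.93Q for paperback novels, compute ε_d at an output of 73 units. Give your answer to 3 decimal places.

-0.625

At Q = 73, P = 229 − 1.93(73) = 88.11.
dP/dQ = −1.93, so dQ/dP = 1/(−1.93) = -0.518.
ε = (dQ/dP)(P/Q) = (-0.518)(88.11/73).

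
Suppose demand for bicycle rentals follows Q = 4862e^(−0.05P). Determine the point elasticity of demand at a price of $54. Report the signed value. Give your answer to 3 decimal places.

At P = 54, Q = 326.753.
dQ/dP = −0.05·4862e^(−0.05P) = −0.05Q = -16.338.
ε = (dQ/dP)(P/Q) = (-16.338)(54/326.753).

-2.700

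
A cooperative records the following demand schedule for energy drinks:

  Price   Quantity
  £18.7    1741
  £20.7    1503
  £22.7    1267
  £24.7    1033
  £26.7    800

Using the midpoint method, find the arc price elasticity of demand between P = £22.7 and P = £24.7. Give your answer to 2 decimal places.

-2.41

At P = 22.7, Q = 1267; at P = 24.7, Q = 1033.
ΔQ = -234, ΔP = 2.0. Midpoints: P̄ = 23.70, Q̄ = 1150.0.
ε = (ΔQ/ΔP)(P̄/Q̄) = (-234/2.0)(23.70/1150.0).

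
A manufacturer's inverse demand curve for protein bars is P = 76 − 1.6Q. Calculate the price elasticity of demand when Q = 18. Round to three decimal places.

-1.639

At Q = 18, P = 76 − 1.6(18) = 47.20.
dP/dQ = −1.6, so dQ/dP = 1/(−1.6) = -0.625.
ε = (dQ/dP)(P/Q) = (-0.625)(47.20/18).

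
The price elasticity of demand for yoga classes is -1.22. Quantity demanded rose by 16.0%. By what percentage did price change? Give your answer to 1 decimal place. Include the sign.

-13.1%

%ΔP ≈ %ΔQ / ε = (16.0%)/(-1.22) = -13.11%.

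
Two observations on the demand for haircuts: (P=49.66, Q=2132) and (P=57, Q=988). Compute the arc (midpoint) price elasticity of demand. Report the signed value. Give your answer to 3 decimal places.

ΔQ = 988 − 2132 = -1144; ΔP = 57 − 49.66 = 7.34.
Midpoints: P̄ = 53.33, Q̄ = 1560.0.
ε = (ΔQ/ΔP)(P̄/Q̄) = (-1144/7.34)(53.33/1560.0).

-5.328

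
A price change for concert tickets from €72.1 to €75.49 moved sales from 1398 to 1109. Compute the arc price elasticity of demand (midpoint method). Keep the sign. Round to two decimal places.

ΔQ = 1109 − 1398 = -289; ΔP = 75.49 − 72.1 = 3.39.
Midpoints: P̄ = 73.79, Q̄ = 1253.5.
ε = (ΔQ/ΔP)(P̄/Q̄) = (-289/3.39)(73.79/1253.5).

-5.02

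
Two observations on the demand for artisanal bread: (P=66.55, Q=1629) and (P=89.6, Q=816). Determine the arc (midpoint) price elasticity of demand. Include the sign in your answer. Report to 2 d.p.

ΔQ = 816 − 1629 = -813; ΔP = 89.6 − 66.55 = 23.05.
Midpoints: P̄ = 78.07, Q̄ = 1222.5.
ε = (ΔQ/ΔP)(P̄/Q̄) = (-813/23.05)(78.07/1222.5).

-2.25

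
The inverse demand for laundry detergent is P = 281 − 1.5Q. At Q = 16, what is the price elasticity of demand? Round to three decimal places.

At Q = 16, P = 281 − 1.5(16) = 257.00.
dP/dQ = −1.5, so dQ/dP = 1/(−1.5) = -0.667.
ε = (dQ/dP)(P/Q) = (-0.667)(257.00/16).

-10.708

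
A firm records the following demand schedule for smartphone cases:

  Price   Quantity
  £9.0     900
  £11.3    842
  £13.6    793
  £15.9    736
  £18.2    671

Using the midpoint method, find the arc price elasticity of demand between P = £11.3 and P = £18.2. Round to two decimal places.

At P = 11.3, Q = 842; at P = 18.2, Q = 671.
ΔQ = -171, ΔP = 6.9. Midpoints: P̄ = 14.75, Q̄ = 756.5.
ε = (ΔQ/ΔP)(P̄/Q̄) = (-171/6.9)(14.75/756.5).

-0.48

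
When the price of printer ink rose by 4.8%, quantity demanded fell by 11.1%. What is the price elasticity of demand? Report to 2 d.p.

-2.31

ε = %ΔQ / %ΔP = (-11.1)/(4.8) = -2.312.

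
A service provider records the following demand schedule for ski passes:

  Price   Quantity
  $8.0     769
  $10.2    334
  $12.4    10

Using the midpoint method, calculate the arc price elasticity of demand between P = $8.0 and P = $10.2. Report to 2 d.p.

-3.26

At P = 8.0, Q = 769; at P = 10.2, Q = 334.
ΔQ = -435, ΔP = 2.2. Midpoints: P̄ = 9.10, Q̄ = 551.5.
ε = (ΔQ/ΔP)(P̄/Q̄) = (-435/2.2)(9.10/551.5).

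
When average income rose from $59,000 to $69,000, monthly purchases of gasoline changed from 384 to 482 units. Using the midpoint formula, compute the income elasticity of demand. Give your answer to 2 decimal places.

ΔQ = 98, ΔI = 10000. Midpoints: Ī = 64,000, Q̄ = 433.0.
ε_I = (ΔQ/ΔI)(Ī/Q̄) = (98/10000)(64000/433.0).

1.45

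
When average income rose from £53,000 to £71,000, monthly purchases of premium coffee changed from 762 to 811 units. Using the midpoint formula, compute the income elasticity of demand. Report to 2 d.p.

0.21

ΔQ = 49, ΔI = 18000. Midpoints: Ī = 62,000, Q̄ = 786.5.
ε_I = (ΔQ/ΔI)(Ī/Q̄) = (49/18000)(62000/786.5).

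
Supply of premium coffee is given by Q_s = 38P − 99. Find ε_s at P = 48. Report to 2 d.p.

At P = 48, Q_s = 1725.
dQ_s/dP = 38.
ε_s = (dQ_s/dP)(P/Q_s) = (38)(48/1725).

1.06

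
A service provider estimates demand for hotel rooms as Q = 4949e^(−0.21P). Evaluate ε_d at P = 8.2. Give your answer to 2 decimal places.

-1.72

At P = 8.2, Q = 884.428.
dQ/dP = −0.21·4949e^(−0.21P) = −0.21Q = -185.730.
ε = (dQ/dP)(P/Q) = (-185.730)(8.2/884.428).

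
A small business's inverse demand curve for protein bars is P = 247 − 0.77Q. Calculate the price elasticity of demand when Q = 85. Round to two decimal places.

At Q = 85, P = 247 − 0.77(85) = 181.55.
dP/dQ = −0.77, so dQ/dP = 1/(−0.77) = -1.299.
ε = (dQ/dP)(P/Q) = (-1.299)(181.55/85).

-2.77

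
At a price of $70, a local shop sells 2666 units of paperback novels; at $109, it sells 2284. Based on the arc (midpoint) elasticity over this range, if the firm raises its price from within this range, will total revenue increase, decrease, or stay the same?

Arc ε = (-382/39)(89.50/2475.0) ≈ -0.354.
|ε| = 0.35 < 1, so demand is inelastic. A price rise therefore raises total revenue.

increase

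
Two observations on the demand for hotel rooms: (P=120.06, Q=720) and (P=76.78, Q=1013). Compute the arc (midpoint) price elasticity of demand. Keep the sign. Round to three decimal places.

-0.769

ΔQ = 1013 − 720 = 293; ΔP = 76.78 − 120.06 = -43.28.
Midpoints: P̄ = 98.42, Q̄ = 866.5.
ε = (ΔQ/ΔP)(P̄/Q̄) = (293/-43.28)(98.42/866.5).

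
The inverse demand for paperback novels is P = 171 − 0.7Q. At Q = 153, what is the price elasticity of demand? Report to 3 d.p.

-0.597

At Q = 153, P = 171 − 0.7(153) = 63.90.
dP/dQ = −0.7, so dQ/dP = 1/(−0.7) = -1.429.
ε = (dQ/dP)(P/Q) = (-1.429)(63.90/153).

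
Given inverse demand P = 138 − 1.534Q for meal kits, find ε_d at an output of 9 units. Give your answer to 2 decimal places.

At Q = 9, P = 138 − 1.534(9) = 124.19.
dP/dQ = −1.534, so dQ/dP = 1/(−1.534) = -0.652.
ε = (dQ/dP)(P/Q) = (-0.652)(124.19/9).

-9.00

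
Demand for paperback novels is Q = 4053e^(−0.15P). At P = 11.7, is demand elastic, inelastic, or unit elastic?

elastic

Q = 700.793, dQ/dP = -105.119.
ε = (dQ/dP)(P/Q) ≈ -1.755.
|ε| = 1.75 > 1.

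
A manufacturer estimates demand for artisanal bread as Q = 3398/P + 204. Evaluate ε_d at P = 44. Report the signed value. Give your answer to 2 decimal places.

At P = 44, Q = 281.227.
dQ/dP = −3398/P² = -1.755.
ε = (dQ/dP)(P/Q) = (-1.755)(44/281.227).
|ε| < 1, so demand is inelastic at this price.

-0.27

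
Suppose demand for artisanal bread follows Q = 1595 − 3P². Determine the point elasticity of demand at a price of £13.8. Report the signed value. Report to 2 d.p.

At P = 13.8, Q = 1023.680.
dQ/dP = −6P = -82.800.
ε = (dQ/dP)(P/Q) = (-82.800)(13.8/1023.680).
|ε| > 1, so demand is elastic at this price.

-1.12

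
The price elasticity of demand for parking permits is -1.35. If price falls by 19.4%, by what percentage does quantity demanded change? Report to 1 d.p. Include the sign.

26.2%

%ΔQ ≈ ε × %ΔP = (-1.35)(-19.4%) = 26.19%.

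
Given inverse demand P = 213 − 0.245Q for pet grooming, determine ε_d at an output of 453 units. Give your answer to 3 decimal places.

At Q = 453, P = 213 − 0.245(453) = 102.02.
dP/dQ = −0.245, so dQ/dP = 1/(−0.245) = -4.082.
ε = (dQ/dP)(P/Q) = (-4.082)(102.02/453).

-0.919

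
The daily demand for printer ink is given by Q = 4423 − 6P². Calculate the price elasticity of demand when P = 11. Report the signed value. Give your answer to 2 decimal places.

-0.39

At P = 11, Q = 3697.
dQ/dP = −12P = -132.
ε = (dQ/dP)(P/Q) = (-132)(11/3697).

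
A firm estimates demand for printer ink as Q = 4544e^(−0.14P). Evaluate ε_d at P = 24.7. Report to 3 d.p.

At P = 24.7, Q = 143.103.
dQ/dP = −0.14·4544e^(−0.14P) = −0.14Q = -20.034.
ε = (dQ/dP)(P/Q) = (-20.034)(24.7/143.103).
|ε| > 1, so demand is elastic at this price.

-3.458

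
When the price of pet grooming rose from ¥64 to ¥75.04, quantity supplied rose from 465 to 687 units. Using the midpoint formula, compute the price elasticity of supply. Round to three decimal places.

ΔQ = 687 − 465 = 222; ΔP = 75.04 − 64 = 11.04.
Midpoints: P̄ = 69.52, Q̄ = 576.0.
ε_s = (ΔQ/ΔP)(P̄/Q̄) = (222/11.04)(69.52/576.0).

2.427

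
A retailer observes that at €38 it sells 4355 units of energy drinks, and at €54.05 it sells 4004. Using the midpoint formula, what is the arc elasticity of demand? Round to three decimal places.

ΔQ = 4004 − 4355 = -351; ΔP = 54.05 − 38 = 16.05.
Midpoints: P̄ = 46.02, Q̄ = 4179.5.
ε = (ΔQ/ΔP)(P̄/Q̄) = (-351/16.05)(46.02/4179.5).

-0.241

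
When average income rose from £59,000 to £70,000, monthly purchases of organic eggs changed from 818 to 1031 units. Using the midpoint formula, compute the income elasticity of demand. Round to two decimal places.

ΔQ = 213, ΔI = 11000. Midpoints: Ī = 64,500, Q̄ = 924.5.
ε_I = (ΔQ/ΔI)(Ī/Q̄) = (213/11000)(64500/924.5).
ε_I > 0, so the good is normal.

1.35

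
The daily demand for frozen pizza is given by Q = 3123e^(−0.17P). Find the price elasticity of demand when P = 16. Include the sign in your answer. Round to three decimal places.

At P = 16, Q = 205.727.
dQ/dP = −0.17·3123e^(−0.17P) = −0.17Q = -34.974.
ε = (dQ/dP)(P/Q) = (-34.974)(16/205.727).

-2.720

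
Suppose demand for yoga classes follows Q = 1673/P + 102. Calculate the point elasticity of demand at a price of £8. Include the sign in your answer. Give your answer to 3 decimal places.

-0.672

At P = 8, Q = 311.125.
dQ/dP = −1673/P² = -26.141.
ε = (dQ/dP)(P/Q) = (-26.141)(8/311.125).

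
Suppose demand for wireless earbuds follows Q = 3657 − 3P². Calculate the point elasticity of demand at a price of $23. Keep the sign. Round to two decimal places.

At P = 23, Q = 2070.
dQ/dP = −6P = -138.
ε = (dQ/dP)(P/Q) = (-138)(23/2070).

-1.53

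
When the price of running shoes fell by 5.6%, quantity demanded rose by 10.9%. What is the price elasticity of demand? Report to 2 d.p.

-1.95

ε = %ΔQ / %ΔP = (10.9)/(-5.6) = -1.946.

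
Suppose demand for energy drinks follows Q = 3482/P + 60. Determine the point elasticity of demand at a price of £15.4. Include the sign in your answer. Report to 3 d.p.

At P = 15.4, Q = 286.104.
dQ/dP = −3482/P² = -14.682.
ε = (dQ/dP)(P/Q) = (-14.682)(15.4/286.104).
|ε| < 1, so demand is inelastic at this price.

-0.790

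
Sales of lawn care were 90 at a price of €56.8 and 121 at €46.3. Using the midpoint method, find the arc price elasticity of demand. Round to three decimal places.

-1.443

ΔQ = 121 − 90 = 31; ΔP = 46.3 − 56.8 = -10.5.
Midpoints: P̄ = 51.55, Q̄ = 105.5.
ε = (ΔQ/ΔP)(P̄/Q̄) = (31/-10.5)(51.55/105.5).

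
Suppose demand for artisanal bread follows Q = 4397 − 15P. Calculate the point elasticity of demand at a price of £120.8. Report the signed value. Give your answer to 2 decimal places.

At P = 120.8, Q = 2585.
dQ/dP = −15.
ε = (dQ/dP)(P/Q) = (-15)(120.8/2585).

-0.70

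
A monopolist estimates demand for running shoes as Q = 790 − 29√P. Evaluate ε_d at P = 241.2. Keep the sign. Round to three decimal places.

At P = 241.2, Q = 339.612.
dQ/dP = −29/(2√P) = -0.934.
ε = (dQ/dP)(P/Q) = (-0.934)(241.2/339.612).

-0.663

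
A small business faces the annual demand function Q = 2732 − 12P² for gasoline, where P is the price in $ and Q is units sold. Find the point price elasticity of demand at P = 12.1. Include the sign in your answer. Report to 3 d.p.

-3.604

At P = 12.1, Q = 975.080.
dQ/dP = −24P = -290.400.
ε = (dQ/dP)(P/Q) = (-290.400)(12.1/975.080).
|ε| > 1, so demand is elastic at this price.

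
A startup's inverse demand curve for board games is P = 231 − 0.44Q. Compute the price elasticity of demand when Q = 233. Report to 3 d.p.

At Q = 233, P = 231 − 0.44(233) = 128.48.
dP/dQ = −0.44, so dQ/dP = 1/(−0.44) = -2.273.
ε = (dQ/dP)(P/Q) = (-2.273)(128.48/233).

-1.253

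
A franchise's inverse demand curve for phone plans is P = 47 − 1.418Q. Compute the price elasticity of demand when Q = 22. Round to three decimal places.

-0.507

At Q = 22, P = 47 − 1.418(22) = 15.80.
dP/dQ = −1.418, so dQ/dP = 1/(−1.418) = -0.705.
ε = (dQ/dP)(P/Q) = (-0.705)(15.80/22).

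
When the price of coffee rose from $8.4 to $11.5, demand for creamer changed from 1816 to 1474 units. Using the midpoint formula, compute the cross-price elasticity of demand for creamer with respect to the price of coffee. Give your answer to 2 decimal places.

-0.67

ΔQ_x = 1474 − 1816 = -342; ΔP_y = 11.5 − 8.4 = 3.1.
Midpoints: P̄_y = 9.95, Q̄_x = 1645.0.
ε_xy = (ΔQ_x/ΔP_y)(P̄_y/Q̄_x) = (-342/3.1)(9.95/1645.0).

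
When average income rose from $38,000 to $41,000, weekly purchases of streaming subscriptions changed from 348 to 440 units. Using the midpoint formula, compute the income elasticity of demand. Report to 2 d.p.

ΔQ = 92, ΔI = 3000. Midpoints: Ī = 39,500, Q̄ = 394.0.
ε_I = (ΔQ/ΔI)(Ī/Q̄) = (92/3000)(39500/394.0).

3.07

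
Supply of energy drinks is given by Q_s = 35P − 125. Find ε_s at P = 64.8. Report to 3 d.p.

1.058

At P = 64.8, Q_s = 2143.
dQ_s/dP = 35.
ε_s = (dQ_s/dP)(P/Q_s) = (35)(64.8/2143).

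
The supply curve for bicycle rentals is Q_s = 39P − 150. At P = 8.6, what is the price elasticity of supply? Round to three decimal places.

1.809

At P = 8.6, Q_s = 185.40.
dQ_s/dP = 39.
ε_s = (dQ_s/dP)(P/Q_s) = (39)(8.6/185.40).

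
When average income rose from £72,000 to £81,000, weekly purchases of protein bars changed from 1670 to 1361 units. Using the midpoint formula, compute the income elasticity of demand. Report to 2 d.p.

-1.73

ΔQ = -309, ΔI = 9000. Midpoints: Ī = 76,500, Q̄ = 1515.5.
ε_I = (ΔQ/ΔI)(Ī/Q̄) = (-309/9000)(76500/1515.5).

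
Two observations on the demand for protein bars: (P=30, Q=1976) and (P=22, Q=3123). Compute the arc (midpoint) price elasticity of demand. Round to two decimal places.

ΔQ = 3123 − 1976 = 1147; ΔP = 22 − 30 = -8.
Midpoints: P̄ = 26.00, Q̄ = 2549.5.
ε = (ΔQ/ΔP)(P̄/Q̄) = (1147/-8)(26.00/2549.5).

-1.46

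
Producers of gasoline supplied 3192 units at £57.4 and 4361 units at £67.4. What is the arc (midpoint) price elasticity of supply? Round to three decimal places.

1.932

ΔQ = 4361 − 3192 = 1169; ΔP = 67.4 − 57.4 = 10.0.
Midpoints: P̄ = 62.40, Q̄ = 3776.5.
ε_s = (ΔQ/ΔP)(P̄/Q̄) = (1169/10.0)(62.40/3776.5).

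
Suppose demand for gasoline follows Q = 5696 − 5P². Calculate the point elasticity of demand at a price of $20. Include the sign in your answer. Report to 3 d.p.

At P = 20, Q = 3696.
dQ/dP = −10P = -200.
ε = (dQ/dP)(P/Q) = (-200)(20/3696).

-1.082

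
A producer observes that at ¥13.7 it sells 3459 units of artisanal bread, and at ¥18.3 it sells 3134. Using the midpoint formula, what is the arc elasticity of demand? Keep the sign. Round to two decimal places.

-0.34

ΔQ = 3134 − 3459 = -325; ΔP = 18.3 − 13.7 = 4.6.
Midpoints: P̄ = 16.00, Q̄ = 3296.5.
ε = (ΔQ/ΔP)(P̄/Q̄) = (-325/4.6)(16.00/3296.5).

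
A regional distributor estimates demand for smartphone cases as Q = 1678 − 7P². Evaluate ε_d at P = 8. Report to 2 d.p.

At P = 8, Q = 1230.
dQ/dP = −14P = -112.
ε = (dQ/dP)(P/Q) = (-112)(8/1230).
|ε| < 1, so demand is inelastic at this price.

-0.73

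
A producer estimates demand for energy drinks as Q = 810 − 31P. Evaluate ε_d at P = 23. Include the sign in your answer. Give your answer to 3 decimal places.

At P = 23, Q = 97.
dQ/dP = −31.
ε = (dQ/dP)(P/Q) = (-31)(23/97).
|ε| > 1, so demand is elastic at this price.

-7.351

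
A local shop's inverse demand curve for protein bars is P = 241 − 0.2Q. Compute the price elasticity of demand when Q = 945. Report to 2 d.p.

At Q = 945, P = 241 − 0.2(945) = 52.00.
dP/dQ = −0.2, so dQ/dP = 1/(−0.2) = -5.000.
ε = (dQ/dP)(P/Q) = (-5.000)(52.00/945).

-0.28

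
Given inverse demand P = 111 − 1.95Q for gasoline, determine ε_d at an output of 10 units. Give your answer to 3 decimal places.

At Q = 10, P = 111 − 1.95(10) = 91.50.
dP/dQ = −1.95, so dQ/dP = 1/(−1.95) = -0.513.
ε = (dQ/dP)(P/Q) = (-0.513)(91.50/10).

-4.692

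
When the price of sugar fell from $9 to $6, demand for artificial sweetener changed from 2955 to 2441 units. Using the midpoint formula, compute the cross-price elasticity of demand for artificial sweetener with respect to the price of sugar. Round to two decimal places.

0.48

ΔQ_x = 2441 − 2955 = -514; ΔP_y = 6 − 9 = -3.
Midpoints: P̄_y = 7.50, Q̄_x = 2698.0.
ε_xy = (ΔQ_x/ΔP_y)(P̄_y/Q̄_x) = (-514/-3)(7.50/2698.0).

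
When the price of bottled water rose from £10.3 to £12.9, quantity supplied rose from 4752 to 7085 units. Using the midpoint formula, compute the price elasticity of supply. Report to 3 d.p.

ΔQ = 7085 − 4752 = 2333; ΔP = 12.9 − 10.3 = 2.6.
Midpoints: P̄ = 11.60, Q̄ = 5918.5.
ε_s = (ΔQ/ΔP)(P̄/Q̄) = (2333/2.6)(11.60/5918.5).

1.759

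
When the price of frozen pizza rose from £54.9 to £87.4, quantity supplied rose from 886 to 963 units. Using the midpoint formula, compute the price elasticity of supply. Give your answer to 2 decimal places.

0.18

ΔQ = 963 − 886 = 77; ΔP = 87.4 − 54.9 = 32.5.
Midpoints: P̄ = 71.15, Q̄ = 924.5.
ε_s = (ΔQ/ΔP)(P̄/Q̄) = (77/32.5)(71.15/924.5).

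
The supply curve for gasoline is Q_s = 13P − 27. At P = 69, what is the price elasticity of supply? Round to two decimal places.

1.03

At P = 69, Q_s = 870.
dQ_s/dP = 13.
ε_s = (dQ_s/dP)(P/Q_s) = (13)(69/870).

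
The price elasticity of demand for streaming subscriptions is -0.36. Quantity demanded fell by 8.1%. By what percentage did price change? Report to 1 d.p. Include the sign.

%ΔP ≈ %ΔQ / ε = (-8.1%)/(-0.36) = 22.50%.

22.5%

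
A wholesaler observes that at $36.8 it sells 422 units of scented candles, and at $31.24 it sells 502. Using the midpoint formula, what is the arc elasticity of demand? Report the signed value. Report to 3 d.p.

ΔQ = 502 − 422 = 80; ΔP = 31.24 − 36.8 = -5.56.
Midpoints: P̄ = 34.02, Q̄ = 462.0.
ε = (ΔQ/ΔP)(P̄/Q̄) = (80/-5.56)(34.02/462.0).

-1.060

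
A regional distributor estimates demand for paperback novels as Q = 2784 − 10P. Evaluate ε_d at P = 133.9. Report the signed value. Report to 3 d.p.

At P = 133.9, Q = 1445.
dQ/dP = −10.
ε = (dQ/dP)(P/Q) = (-10)(133.9/1445).
|ε| < 1, so demand is inelastic at this price.

-0.927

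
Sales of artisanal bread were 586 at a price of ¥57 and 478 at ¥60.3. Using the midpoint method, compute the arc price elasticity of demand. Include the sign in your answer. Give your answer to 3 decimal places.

ΔQ = 478 − 586 = -108; ΔP = 60.3 − 57 = 3.3.
Midpoints: P̄ = 58.65, Q̄ = 532.0.
ε = (ΔQ/ΔP)(P̄/Q̄) = (-108/3.3)(58.65/532.0).

-3.608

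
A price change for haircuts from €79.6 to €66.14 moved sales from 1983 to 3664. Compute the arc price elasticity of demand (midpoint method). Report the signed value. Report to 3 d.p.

-3.223

ΔQ = 3664 − 1983 = 1681; ΔP = 66.14 − 79.6 = -13.46.
Midpoints: P̄ = 72.87, Q̄ = 2823.5.
ε = (ΔQ/ΔP)(P̄/Q̄) = (1681/-13.46)(72.87/2823.5).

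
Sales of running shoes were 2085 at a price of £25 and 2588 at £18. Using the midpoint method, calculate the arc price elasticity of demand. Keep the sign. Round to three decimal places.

ΔQ = 2588 − 2085 = 503; ΔP = 18 − 25 = -7.
Midpoints: P̄ = 21.50, Q̄ = 2336.5.
ε = (ΔQ/ΔP)(P̄/Q̄) = (503/-7)(21.50/2336.5).

-0.661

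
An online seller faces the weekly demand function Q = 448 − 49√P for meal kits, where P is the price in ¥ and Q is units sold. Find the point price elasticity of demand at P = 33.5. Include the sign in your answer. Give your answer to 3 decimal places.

At P = 33.5, Q = 164.392.
dQ/dP = −49/(2√P) = -4.233.
ε = (dQ/dP)(P/Q) = (-4.233)(33.5/164.392).
|ε| < 1, so demand is inelastic at this price.

-0.863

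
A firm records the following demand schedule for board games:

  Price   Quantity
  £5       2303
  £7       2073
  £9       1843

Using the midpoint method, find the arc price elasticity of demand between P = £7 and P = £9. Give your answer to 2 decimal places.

At P = 7, Q = 2073; at P = 9, Q = 1843.
ΔQ = -230, ΔP = 2. Midpoints: P̄ = 8.00, Q̄ = 1958.0.
ε = (ΔQ/ΔP)(P̄/Q̄) = (-230/2)(8.00/1958.0).

-0.47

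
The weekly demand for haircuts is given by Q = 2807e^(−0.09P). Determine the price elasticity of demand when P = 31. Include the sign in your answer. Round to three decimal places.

At P = 31, Q = 172.409.
dQ/dP = −0.09·2807e^(−0.09P) = −0.09Q = -15.517.
ε = (dQ/dP)(P/Q) = (-15.517)(31/172.409).

-2.790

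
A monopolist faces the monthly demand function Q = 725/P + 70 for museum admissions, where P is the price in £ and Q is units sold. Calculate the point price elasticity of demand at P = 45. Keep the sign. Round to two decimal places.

At P = 45, Q = 86.111.
dQ/dP = −725/P² = -0.358.
ε = (dQ/dP)(P/Q) = (-0.358)(45/86.111).

-0.19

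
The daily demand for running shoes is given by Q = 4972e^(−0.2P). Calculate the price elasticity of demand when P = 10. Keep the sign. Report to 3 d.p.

-2.000

At P = 10, Q = 672.887.
dQ/dP = −0.2·4972e^(−0.2P) = −0.2Q = -134.577.
ε = (dQ/dP)(P/Q) = (-134.577)(10/672.887).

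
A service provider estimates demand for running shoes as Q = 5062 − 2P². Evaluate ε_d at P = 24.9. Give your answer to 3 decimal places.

At P = 24.9, Q = 3821.980.
dQ/dP = −4P = -99.600.
ε = (dQ/dP)(P/Q) = (-99.600)(24.9/3821.980).
|ε| < 1, so demand is inelastic at this price.

-0.649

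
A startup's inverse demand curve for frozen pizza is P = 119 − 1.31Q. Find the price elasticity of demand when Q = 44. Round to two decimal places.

-1.06

At Q = 44, P = 119 − 1.31(44) = 61.36.
dP/dQ = −1.31, so dQ/dP = 1/(−1.31) = -0.763.
ε = (dQ/dP)(P/Q) = (-0.763)(61.36/44).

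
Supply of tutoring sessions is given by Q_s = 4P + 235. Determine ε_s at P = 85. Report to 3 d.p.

At P = 85, Q_s = 575.
dQ_s/dP = 4.
ε_s = (dQ_s/dP)(P/Q_s) = (4)(85/575).

0.591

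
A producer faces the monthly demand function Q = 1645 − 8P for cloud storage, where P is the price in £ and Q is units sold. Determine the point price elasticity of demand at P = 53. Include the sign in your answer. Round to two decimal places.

-0.35

At P = 53, Q = 1221.
dQ/dP = −8.
ε = (dQ/dP)(P/Q) = (-8)(53/1221).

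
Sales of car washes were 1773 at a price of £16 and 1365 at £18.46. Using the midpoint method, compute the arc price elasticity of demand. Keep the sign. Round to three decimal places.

ΔQ = 1365 − 1773 = -408; ΔP = 18.46 − 16 = 2.46.
Midpoints: P̄ = 17.23, Q̄ = 1569.0.
ε = (ΔQ/ΔP)(P̄/Q̄) = (-408/2.46)(17.23/1569.0).

-1.821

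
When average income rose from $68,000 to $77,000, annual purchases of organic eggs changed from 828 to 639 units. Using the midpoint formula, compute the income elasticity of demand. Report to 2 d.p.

ΔQ = -189, ΔI = 9000. Midpoints: Ī = 72,500, Q̄ = 733.5.
ε_I = (ΔQ/ΔI)(Ī/Q̄) = (-189/9000)(72500/733.5).
ε_I < 0, so the good is inferior.

-2.08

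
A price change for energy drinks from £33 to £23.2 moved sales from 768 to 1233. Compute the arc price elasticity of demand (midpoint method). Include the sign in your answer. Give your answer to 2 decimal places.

ΔQ = 1233 − 768 = 465; ΔP = 23.2 − 33 = -9.8.
Midpoints: P̄ = 28.10, Q̄ = 1000.5.
ε = (ΔQ/ΔP)(P̄/Q̄) = (465/-9.8)(28.10/1000.5).

-1.33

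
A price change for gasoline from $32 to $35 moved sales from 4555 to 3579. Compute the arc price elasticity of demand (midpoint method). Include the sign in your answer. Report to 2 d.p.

-2.68

ΔQ = 3579 − 4555 = -976; ΔP = 35 − 32 = 3.
Midpoints: P̄ = 33.50, Q̄ = 4067.0.
ε = (ΔQ/ΔP)(P̄/Q̄) = (-976/3)(33.50/4067.0).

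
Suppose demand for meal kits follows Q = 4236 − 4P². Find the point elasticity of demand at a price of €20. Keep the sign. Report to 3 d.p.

At P = 20, Q = 2636.
dQ/dP = −8P = -160.
ε = (dQ/dP)(P/Q) = (-160)(20/2636).
|ε| > 1, so demand is elastic at this price.

-1.214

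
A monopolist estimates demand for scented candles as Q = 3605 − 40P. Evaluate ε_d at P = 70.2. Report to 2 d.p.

At P = 70.2, Q = 797.
dQ/dP = −40.
ε = (dQ/dP)(P/Q) = (-40)(70.2/797).
|ε| > 1, so demand is elastic at this price.

-3.52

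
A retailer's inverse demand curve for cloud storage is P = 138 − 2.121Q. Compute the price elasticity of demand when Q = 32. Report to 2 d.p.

At Q = 32, P = 138 − 2.121(32) = 70.13.
dP/dQ = −2.121, so dQ/dP = 1/(−2.121) = -0.471.
ε = (dQ/dP)(P/Q) = (-0.471)(70.13/32).

-1.03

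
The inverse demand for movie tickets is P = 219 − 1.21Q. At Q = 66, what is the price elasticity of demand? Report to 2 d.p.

At Q = 66, P = 219 − 1.21(66) = 139.14.
dP/dQ = −1.21, so dQ/dP = 1/(−1.21) = -0.826.
ε = (dQ/dP)(P/Q) = (-0.826)(139.14/66).

-1.74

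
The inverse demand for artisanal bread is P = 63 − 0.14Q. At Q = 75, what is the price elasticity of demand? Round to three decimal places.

-5.000

At Q = 75, P = 63 − 0.14(75) = 52.50.
dP/dQ = −0.14, so dQ/dP = 1/(−0.14) = -7.143.
ε = (dQ/dP)(P/Q) = (-7.143)(52.50/75).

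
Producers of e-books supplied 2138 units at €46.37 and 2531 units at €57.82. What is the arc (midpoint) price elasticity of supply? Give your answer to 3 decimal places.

0.766

ΔQ = 2531 − 2138 = 393; ΔP = 57.82 − 46.37 = 11.45.
Midpoints: P̄ = 52.09, Q̄ = 2334.5.
ε_s = (ΔQ/ΔP)(P̄/Q̄) = (393/11.45)(52.09/2334.5).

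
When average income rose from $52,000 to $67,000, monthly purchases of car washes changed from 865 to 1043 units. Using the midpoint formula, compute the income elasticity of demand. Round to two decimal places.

ΔQ = 178, ΔI = 15000. Midpoints: Ī = 59,500, Q̄ = 954.0.
ε_I = (ΔQ/ΔI)(Ī/Q̄) = (178/15000)(59500/954.0).
ε_I > 0, so the good is normal.

0.74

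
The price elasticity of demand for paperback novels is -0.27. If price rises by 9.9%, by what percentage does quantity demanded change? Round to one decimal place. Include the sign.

-2.7%

%ΔQ ≈ ε × %ΔP = (-0.27)(9.9%) = -2.67%.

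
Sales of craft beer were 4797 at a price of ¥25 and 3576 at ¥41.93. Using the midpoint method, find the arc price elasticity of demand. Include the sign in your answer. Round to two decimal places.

-0.58

ΔQ = 3576 − 4797 = -1221; ΔP = 41.93 − 25 = 16.93.
Midpoints: P̄ = 33.47, Q̄ = 4186.5.
ε = (ΔQ/ΔP)(P̄/Q̄) = (-1221/16.93)(33.47/4186.5).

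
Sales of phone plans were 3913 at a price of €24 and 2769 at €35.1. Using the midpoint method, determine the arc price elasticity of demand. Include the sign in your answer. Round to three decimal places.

ΔQ = 2769 − 3913 = -1144; ΔP = 35.1 − 24 = 11.1.
Midpoints: P̄ = 29.55, Q̄ = 3341.0.
ε = (ΔQ/ΔP)(P̄/Q̄) = (-1144/11.1)(29.55/3341.0).

-0.912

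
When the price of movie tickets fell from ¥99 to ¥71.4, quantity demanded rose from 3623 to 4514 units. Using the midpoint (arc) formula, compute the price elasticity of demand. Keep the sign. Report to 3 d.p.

ΔQ = 4514 − 3623 = 891; ΔP = 71.4 − 99 = -27.6.
Midpoints: P̄ = 85.20, Q̄ = 4068.5.
ε = (ΔQ/ΔP)(P̄/Q̄) = (891/-27.6)(85.20/4068.5).

-0.676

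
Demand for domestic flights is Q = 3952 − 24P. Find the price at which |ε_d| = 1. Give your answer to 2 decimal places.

82.33

For linear demand Q = a − bP, ε = −bP/(a − bP). |ε| = 1 when bP = a − bP, i.e. P = a/(2b).
P = 3952/(2·24) = 3952/48 = 82.3333.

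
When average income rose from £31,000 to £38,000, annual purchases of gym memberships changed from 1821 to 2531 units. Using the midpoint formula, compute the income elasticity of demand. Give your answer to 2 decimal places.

ΔQ = 710, ΔI = 7000. Midpoints: Ī = 34,500, Q̄ = 2176.0.
ε_I = (ΔQ/ΔI)(Ī/Q̄) = (710/7000)(34500/2176.0).
ε_I > 0, so the good is normal.

1.61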